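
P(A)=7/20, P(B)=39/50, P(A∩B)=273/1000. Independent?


P(A)×P(B) = 273/1000
P(A∩B) = 273/1000
Equal ✓ → Independent

Yes, independent


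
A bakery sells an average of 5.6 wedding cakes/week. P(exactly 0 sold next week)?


Poisson(λ=5.6): P(X=0) = e^(-λ)×λ^k/k!
= e^(-5.6) × 5.6^0 / 0!
≈ 0.003697863716 × 1 / 1 ≈ 0.003698

P(X=0) ≈ 0.003698 ≈ 0.37%


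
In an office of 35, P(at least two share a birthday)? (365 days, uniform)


P(all different) = Π(365-i)/365 for i=0..34
= 0.185617
P(match) = 1 - 0.185617 = 0.814383

P ≈ 0.8144 ≈ 81.44%


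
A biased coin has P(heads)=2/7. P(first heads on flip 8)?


Geometric: P(X=8) = (1-p)^(k-1)×p = (5/7)^7×2/7 = 156250/5764801

P(X=8) = 156250/5764801 ≈ 2.71%


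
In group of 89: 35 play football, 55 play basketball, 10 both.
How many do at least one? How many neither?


|A∪B| = 35+55-10 = 80
Neither = 89-80 = 9

At least one: 80; Neither: 9


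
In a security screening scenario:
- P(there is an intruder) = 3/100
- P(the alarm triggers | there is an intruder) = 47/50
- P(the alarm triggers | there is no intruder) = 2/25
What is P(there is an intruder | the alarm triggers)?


Using Bayes' theorem:
P(A|B) = P(B|A)·P(A) / P(B)

P(the alarm triggers) = 47/50 × 3/100 + 2/25 × 97/100
= 141/5000 + 97/1250 = 529/5000

P(there is an intruder|the alarm triggers) = (141/5000) / (529/5000) = 141/529

P(there is an intruder|the alarm triggers) = 141/529 ≈ 26.65%


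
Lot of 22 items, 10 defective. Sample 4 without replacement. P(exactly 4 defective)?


Hypergeometric: C(10,4)×C(12,0)/C(22,4)
= 210×1/7315 = 6/209

P(X=4) = 6/209 ≈ 2.87%


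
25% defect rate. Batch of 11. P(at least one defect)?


P(all good) = (3/4)^11 = 177147/4194304
P(≥1 defect) = 4017157/4194304

P = 4017157/4194304 ≈ 95.78%


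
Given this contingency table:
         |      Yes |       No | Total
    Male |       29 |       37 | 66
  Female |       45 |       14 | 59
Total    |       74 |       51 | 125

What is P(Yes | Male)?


P(Yes | Male) = 29/(29+37) = 29/66

P(Yes|Male) = 29/66 ≈ 43.94%


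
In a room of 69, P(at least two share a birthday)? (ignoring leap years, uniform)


P(all different) = Π(365-i)/365 for i=0..68
= 0.001036
P(match) = 1 - 0.001036 = 0.998964

P ≈ 0.9990 ≈ 99.90%


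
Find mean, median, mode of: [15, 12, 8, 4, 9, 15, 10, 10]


Sorted: [4, 8, 9, 10, 10, 12, 15, 15]
Mean = 83/8
Median = 10
Freq: {15: 2, 12: 1, 8: 1, 4: 1, 9: 1, 10: 2}
Mode: [10, 15]

Mean=83/8, Median=10, Mode=[10, 15]


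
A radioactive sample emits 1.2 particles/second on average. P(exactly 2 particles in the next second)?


Poisson(λ=1.2): P(X=2) = e^(-λ)×λ^k/k!
= e^(-1.2) × 1.2^2 / 2!
≈ 0.3011942119 × 1.44 / 2 ≈ 0.216860

P(X=2) ≈ 0.216860 ≈ 21.69%


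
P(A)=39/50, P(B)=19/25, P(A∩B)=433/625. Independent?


P(A)×P(B) = 741/1250
P(A∩B) = 433/625
Not equal → NOT independent

No, not independent


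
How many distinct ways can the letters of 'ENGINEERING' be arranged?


Letters: 11, freq: {'E': 3, 'N': 3, 'G': 2, 'I': 2, 'R': 1}
11!/(3!×3!×2!×2!×1!) = 39916800/144 = 277200

277200


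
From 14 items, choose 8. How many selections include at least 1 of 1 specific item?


Complement: C(14,8) - C(13,8) = 3003 - 1287 = 1716

1716


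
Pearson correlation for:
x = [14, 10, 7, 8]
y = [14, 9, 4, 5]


n=4, Σx=39, Σy=32, Σxy=354, Σx²=409, Σy²=318
r = (4×354 - 39×32)/√((4×409 - 39²)(4×318 - 32²))
= 168/√(115×248) = 168/√28520 ≈ 168/168.8787 ≈ 0.9948

r ≈ 0.9948


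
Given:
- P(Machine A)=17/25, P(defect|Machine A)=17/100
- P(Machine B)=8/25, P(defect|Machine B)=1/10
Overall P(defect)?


P(B) = Σ P(B|Aᵢ)×P(Aᵢ)
  17/100×17/25 = 289/2500
  1/10×8/25 = 4/125
Sum = 369/2500

P(defect) = 369/2500 ≈ 14.76%


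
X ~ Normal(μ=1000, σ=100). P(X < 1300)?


z = (1300-1000)/100 = 3.0
P(Z < 3.0) = 0.9987

P(X < 1300) ≈ 0.9987


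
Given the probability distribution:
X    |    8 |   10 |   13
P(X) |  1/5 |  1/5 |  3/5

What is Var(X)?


E[X] = 57/5
E[X²] = 671/5
Var(X) = E[X²] - (E[X])² = 671/5 - 3249/25 = 106/25

Var(X) = 106/25 ≈ 4.2400


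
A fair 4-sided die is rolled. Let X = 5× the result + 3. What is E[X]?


E[die] = (1+4)/2 = 5/2
E[X] = 5×5/2 + 3 = 31/2

E[X] = 31/2


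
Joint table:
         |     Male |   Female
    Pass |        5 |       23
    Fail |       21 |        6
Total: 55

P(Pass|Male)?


P(Pass|Male) = 5/(5+21) = 5/26

P = 5/26 ≈ 19.23%


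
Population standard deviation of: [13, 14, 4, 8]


Mean = 39/4
  (13-39/4)²=169/16
  (14-39/4)²=289/16
  (4-39/4)²=529/16
  (8-39/4)²=49/16
Σ(x-μ)² = 259/4
σ² = (259/4)/4 = 259/16

σ = √(259/16) ≈ 4.0234


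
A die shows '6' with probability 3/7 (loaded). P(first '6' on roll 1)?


Geometric: P(X=1) = (1-p)^(k-1)×p = (4/7)^0×3/7 = 3/7

P(X=1) = 3/7 ≈ 42.86%


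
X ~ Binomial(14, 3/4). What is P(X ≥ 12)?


P(X ≥ 12) = Σ P(X=i) for i=12..14
P(X=12) = 48361131/268435456
P(X=13) = 11160261/134217728
P(X=14) = 4782969/268435456
Sum = 37732311/134217728

P(X ≥ 12) = 37732311/134217728 ≈ 28.11%


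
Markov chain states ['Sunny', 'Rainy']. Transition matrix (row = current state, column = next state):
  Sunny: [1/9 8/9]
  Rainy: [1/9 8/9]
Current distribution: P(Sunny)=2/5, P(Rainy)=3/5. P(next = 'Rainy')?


P(next=Rainy) = Σᵢ P(now=i)×P(i→Rainy)
= 2/5×8/9 + 3/5×8/9
= 16/45 + 8/15 = 8/9

P = 8/9 ≈ 0.8889


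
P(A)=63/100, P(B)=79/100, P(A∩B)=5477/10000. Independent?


P(A)×P(B) = 4977/10000
P(A∩B) = 5477/10000
Not equal → NOT independent

No, not independent


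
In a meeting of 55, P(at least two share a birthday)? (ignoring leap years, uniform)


P(all different) = Π(365-i)/365 for i=0..54
= 0.013738
P(match) = 1 - 0.013738 = 0.986262

P ≈ 0.9863 ≈ 98.63%


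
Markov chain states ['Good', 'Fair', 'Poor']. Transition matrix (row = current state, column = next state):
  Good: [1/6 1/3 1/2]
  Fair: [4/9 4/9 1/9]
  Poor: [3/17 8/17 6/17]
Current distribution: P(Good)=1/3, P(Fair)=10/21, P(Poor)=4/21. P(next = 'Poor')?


P(next=Poor) = Σᵢ P(now=i)×P(i→Poor)
= 1/3×1/2 + 10/21×1/9 + 4/21×6/17
= 1/6 + 10/189 + 8/119 = 1843/6426

P = 1843/6426 ≈ 0.2868


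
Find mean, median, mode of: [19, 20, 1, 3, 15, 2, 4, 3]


Sorted: [1, 2, 3, 3, 4, 15, 19, 20]
Mean = 67/8
Median = 7/2
Freq: {19: 1, 20: 1, 1: 1, 3: 2, 15: 1, 2: 1, 4: 1}
Mode: [3]

Mean=67/8, Median=7/2, Mode=3


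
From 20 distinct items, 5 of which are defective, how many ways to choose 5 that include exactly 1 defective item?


Choose 1 of the 5 defective items and 4 of the other 15 items:
C(5,1)×C(15,4) = 5×1365 = 6825

6825


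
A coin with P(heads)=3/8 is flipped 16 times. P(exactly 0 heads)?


Binomial: P(X=0) = C(16,0)×p^0×(1-p)^16
= 1 × 1 × 152587890625/281474976710656 = 152587890625/281474976710656

P(X=0) = 152587890625/281474976710656 ≈ 0.05%


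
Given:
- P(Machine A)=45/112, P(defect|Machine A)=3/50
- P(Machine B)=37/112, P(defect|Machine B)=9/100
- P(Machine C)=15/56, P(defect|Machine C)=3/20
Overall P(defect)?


P(B) = Σ P(B|Aᵢ)×P(Aᵢ)
  3/50×45/112 = 27/1120
  9/100×37/112 = 333/11200
  3/20×15/56 = 9/224
Sum = 1053/11200

P(defect) = 1053/11200 ≈ 9.40%


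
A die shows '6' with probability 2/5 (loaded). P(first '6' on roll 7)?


Geometric: P(X=7) = (1-p)^(k-1)×p = (3/5)^6×2/5 = 1458/78125

P(X=7) = 1458/78125 ≈ 1.87%


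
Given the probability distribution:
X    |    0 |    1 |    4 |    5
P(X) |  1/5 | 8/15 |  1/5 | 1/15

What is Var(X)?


E[X] = 5/3
E[X²] = 27/5
Var(X) = E[X²] - (E[X])² = 27/5 - 25/9 = 118/45

Var(X) = 118/45 ≈ 2.6222


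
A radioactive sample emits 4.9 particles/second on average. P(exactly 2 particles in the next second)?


Poisson(λ=4.9): P(X=2) = e^(-λ)×λ^k/k!
= e^(-4.9) × 4.9^2 / 2!
≈ 0.007446583071 × 24.01 / 2 ≈ 0.089396

P(X=2) ≈ 0.089396 ≈ 8.94%


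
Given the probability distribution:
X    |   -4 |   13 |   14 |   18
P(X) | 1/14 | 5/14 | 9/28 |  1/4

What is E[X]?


E[X] = Σ x·P(X=x)
= (-4)×(1/14) + (13)×(5/14) + (14)×(9/28) + (18)×(1/4)
= 187/14

E[X] = 187/14


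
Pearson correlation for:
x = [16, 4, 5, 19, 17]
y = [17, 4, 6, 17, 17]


n=5, Σx=61, Σy=61, Σxy=930, Σx²=947, Σy²=919
r = (5×930 - 61×61)/√((5×947 - 61²)(5×919 - 61²))
= 929/√(1014×874) = 929/√886236 ≈ 929/941.4011 ≈ 0.9868

r ≈ 0.9868


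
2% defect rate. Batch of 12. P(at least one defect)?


P(all good) = (49/50)^12 = 191581231380566414401/244140625000000000000
P(≥1 defect) = 52559393619433585599/244140625000000000000

P = 52559393619433585599/244140625000000000000 ≈ 21.53%


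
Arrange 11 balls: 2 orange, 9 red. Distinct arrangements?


11!/(2!×9!) = 55

55


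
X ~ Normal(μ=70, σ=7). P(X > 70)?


z = (70-70)/7 = 0.0
P(X > 70) = 1 - P(Z ≤ 0.0) = 1 - 0.5000 = 0.5000

P(X > 70) ≈ 0.5000


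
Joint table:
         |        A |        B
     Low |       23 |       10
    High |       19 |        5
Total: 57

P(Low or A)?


P(Low∨A) = P(Low) + P(A) - P(Low∧A)
= (33 + 42 - 23)/57 = 52/57

P = 52/57 ≈ 91.23%


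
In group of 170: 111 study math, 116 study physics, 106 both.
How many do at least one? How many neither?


|A∪B| = 111+116-106 = 121
Neither = 170-121 = 49

At least one: 121; Neither: 49


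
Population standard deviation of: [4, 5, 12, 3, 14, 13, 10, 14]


Mean = 75/8
  (4-75/8)²=1849/64
  (5-75/8)²=1225/64
  (12-75/8)²=441/64
  (3-75/8)²=2601/64
  (14-75/8)²=1369/64
  (13-75/8)²=841/64
  (10-75/8)²=25/64
  (14-75/8)²=1369/64
Σ(x-μ)² = 1215/8
σ² = (1215/8)/8 = 1215/64

σ = √(1215/64) ≈ 4.3571


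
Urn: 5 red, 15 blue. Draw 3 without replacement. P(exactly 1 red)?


Hypergeometric: C(5,1)×C(15,2)/C(20,3)
= 5×105/1140 = 35/76

P(X=1) = 35/76 ≈ 46.05%


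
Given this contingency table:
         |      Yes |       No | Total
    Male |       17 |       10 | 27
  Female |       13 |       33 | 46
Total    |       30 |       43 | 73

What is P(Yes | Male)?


P(Yes | Male) = 17/(17+10) = 17/27

P(Yes|Male) = 17/27 ≈ 62.96%


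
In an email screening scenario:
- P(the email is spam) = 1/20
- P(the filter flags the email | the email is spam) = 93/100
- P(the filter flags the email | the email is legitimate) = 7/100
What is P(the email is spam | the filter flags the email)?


Using Bayes' theorem:
P(A|B) = P(B|A)·P(A) / P(B)

P(the filter flags the email) = 93/100 × 1/20 + 7/100 × 19/20
= 93/2000 + 133/2000 = 113/1000

P(the email is spam|the filter flags the email) = (93/2000) / (113/1000) = 93/226

P(the email is spam|the filter flags the email) = 93/226 ≈ 41.15%


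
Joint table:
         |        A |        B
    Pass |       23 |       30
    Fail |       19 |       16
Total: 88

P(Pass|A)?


P(Pass|A) = 23/(23+19) = 23/42

P = 23/42 ≈ 54.76%


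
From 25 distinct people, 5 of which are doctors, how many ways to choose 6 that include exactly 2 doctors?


Choose 2 of the 5 doctors and 4 of the other 20 people:
C(5,2)×C(20,4) = 10×4845 = 48450

48450


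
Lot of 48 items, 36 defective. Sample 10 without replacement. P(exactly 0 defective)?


Hypergeometric: C(36,0)×C(12,10)/C(48,10)
= 1×66/6540715896 = 1/99101756

P(X=0) = 1/99101756 ≈ 0.00%


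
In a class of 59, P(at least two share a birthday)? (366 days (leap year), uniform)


P(all different) = Π(366-i)/366 for i=0..58
= 0.007112
P(match) = 1 - 0.007112 = 0.992888

P ≈ 0.9929 ≈ 99.29%


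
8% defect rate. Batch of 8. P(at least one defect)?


P(all good) = (23/25)^8 = 78310985281/152587890625
P(≥1 defect) = 74276905344/152587890625

P = 74276905344/152587890625 ≈ 48.68%


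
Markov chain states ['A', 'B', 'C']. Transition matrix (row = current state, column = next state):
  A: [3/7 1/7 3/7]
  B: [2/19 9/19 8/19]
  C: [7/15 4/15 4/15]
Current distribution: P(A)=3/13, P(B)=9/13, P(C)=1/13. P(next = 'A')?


P(next=A) = Σᵢ P(now=i)×P(i→A)
= 3/13×3/7 + 9/13×2/19 + 1/13×7/15
= 9/91 + 18/247 + 7/195 = 5386/25935

P = 5386/25935 ≈ 0.2077


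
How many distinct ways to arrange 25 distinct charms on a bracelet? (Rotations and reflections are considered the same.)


Free circular arrangements: rotations and reflections both identified.
(n-1)!/2 = 24!/2 = 620448401733239439360000/2 = 310224200866619719680000

310224200866619719680000


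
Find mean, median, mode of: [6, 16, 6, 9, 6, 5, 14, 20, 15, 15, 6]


Sorted: [5, 6, 6, 6, 6, 9, 14, 15, 15, 16, 20]
Mean = 118/11
Median = 9
Freq: {6: 4, 16: 1, 9: 1, 5: 1, 14: 1, 20: 1, 15: 2}
Mode: [6]

Mean=118/11, Median=9, Mode=6


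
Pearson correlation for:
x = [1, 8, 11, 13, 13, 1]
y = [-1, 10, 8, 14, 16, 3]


n=6, Σx=47, Σy=50, Σxy=560, Σx²=525, Σy²=626
r = (6×560 - 47×50)/√((6×525 - 47²)(6×626 - 50²))
= 1010/√(941×1256) = 1010/√1181896 ≈ 1010/1087.1504 ≈ 0.9290

r ≈ 0.9290


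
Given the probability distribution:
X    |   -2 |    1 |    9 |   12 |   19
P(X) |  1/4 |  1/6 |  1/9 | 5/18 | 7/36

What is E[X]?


E[X] = Σ x·P(X=x)
= (-2)×(1/4) + (1)×(1/6) + (9)×(1/9) + (12)×(5/18) + (19)×(7/36)
= 277/36

E[X] = 277/36


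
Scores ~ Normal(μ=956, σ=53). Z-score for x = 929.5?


z = (x - μ)/σ = (929.5 - 956)/53 = -0.5

z = -0.5


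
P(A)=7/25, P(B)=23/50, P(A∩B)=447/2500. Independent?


P(A)×P(B) = 161/1250
P(A∩B) = 447/2500
Not equal → NOT independent

No, not independent


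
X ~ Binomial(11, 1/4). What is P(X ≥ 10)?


P(X ≥ 10) = Σ P(X=i) for i=10..11
P(X=10) = 33/4194304
P(X=11) = 1/4194304
Sum = 17/2097152

P(X ≥ 10) = 17/2097152 ≈ 0.00%


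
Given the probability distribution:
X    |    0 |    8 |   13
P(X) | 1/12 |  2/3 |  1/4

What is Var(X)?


E[X] = 103/12
E[X²] = 1019/12
Var(X) = E[X²] - (E[X])² = 1019/12 - 10609/144 = 1619/144

Var(X) = 1619/144 ≈ 11.2431


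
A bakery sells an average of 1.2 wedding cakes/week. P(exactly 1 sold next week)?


Poisson(λ=1.2): P(X=1) = e^(-λ)×λ^k/k!
= e^(-1.2) × 1.2^1 / 1!
≈ 0.3011942119 × 1.2 / 1 ≈ 0.361433

P(X=1) ≈ 0.361433 ≈ 36.14%


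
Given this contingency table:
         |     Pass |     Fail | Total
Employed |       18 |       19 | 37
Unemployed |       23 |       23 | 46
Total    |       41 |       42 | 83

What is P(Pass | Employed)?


P(Pass | Employed) = 18/(18+19) = 18/37

P(Pass|Employed) = 18/37 ≈ 48.65%


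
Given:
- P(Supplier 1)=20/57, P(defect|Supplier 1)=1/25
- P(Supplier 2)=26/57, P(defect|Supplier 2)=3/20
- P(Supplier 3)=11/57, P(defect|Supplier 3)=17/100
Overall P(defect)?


P(B) = Σ P(B|Aᵢ)×P(Aᵢ)
  1/25×20/57 = 4/285
  3/20×26/57 = 13/190
  17/100×11/57 = 187/5700
Sum = 219/1900

P(defect) = 219/1900 ≈ 11.53%


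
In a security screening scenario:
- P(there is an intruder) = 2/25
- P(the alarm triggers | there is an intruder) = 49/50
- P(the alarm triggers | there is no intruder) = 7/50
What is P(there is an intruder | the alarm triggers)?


Using Bayes' theorem:
P(A|B) = P(B|A)·P(A) / P(B)

P(the alarm triggers) = 49/50 × 2/25 + 7/50 × 23/25
= 49/625 + 161/1250 = 259/1250

P(there is an intruder|the alarm triggers) = (49/625) / (259/1250) = 14/37

P(there is an intruder|the alarm triggers) = 14/37 ≈ 37.84%


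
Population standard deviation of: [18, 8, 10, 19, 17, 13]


Mean = 85/6
  (18-85/6)²=529/36
  (8-85/6)²=1369/36
  (10-85/6)²=625/36
  (19-85/6)²=841/36
  (17-85/6)²=289/36
  (13-85/6)²=49/36
Σ(x-μ)² = 617/6
σ² = (617/6)/6 = 617/36

σ = √(617/36) ≈ 4.1399


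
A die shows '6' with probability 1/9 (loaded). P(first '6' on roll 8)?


Geometric: P(X=8) = (1-p)^(k-1)×p = (8/9)^7×1/9 = 2097152/43046721

P(X=8) = 2097152/43046721 ≈ 4.87%


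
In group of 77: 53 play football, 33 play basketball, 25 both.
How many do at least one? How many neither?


|A∪B| = 53+33-25 = 61
Neither = 77-61 = 16

At least one: 61; Neither: 16


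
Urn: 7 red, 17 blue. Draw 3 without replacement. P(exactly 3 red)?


Hypergeometric: C(7,3)×C(17,0)/C(24,3)
= 35×1/2024 = 35/2024

P(X=3) = 35/2024 ≈ 1.73%


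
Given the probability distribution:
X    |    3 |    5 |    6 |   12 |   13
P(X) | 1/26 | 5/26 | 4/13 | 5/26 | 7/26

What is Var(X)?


E[X] = 227/26
E[X²] = 2325/26
Var(X) = E[X²] - (E[X])² = 2325/26 - 51529/676 = 8921/676

Var(X) = 8921/676 ≈ 13.1967


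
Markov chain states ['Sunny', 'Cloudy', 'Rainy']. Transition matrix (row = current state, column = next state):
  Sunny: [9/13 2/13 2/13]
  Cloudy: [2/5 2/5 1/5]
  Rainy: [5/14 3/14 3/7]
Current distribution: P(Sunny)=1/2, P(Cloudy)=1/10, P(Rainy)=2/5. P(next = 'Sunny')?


P(next=Sunny) = Σᵢ P(now=i)×P(i→Sunny)
= 1/2×9/13 + 1/10×2/5 + 2/5×5/14
= 9/26 + 1/25 + 1/7 = 2407/4550

P = 2407/4550 ≈ 0.5290


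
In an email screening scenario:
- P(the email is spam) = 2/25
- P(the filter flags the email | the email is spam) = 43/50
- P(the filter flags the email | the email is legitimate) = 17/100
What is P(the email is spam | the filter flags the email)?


Using Bayes' theorem:
P(A|B) = P(B|A)·P(A) / P(B)

P(the filter flags the email) = 43/50 × 2/25 + 17/100 × 23/25
= 43/625 + 391/2500 = 563/2500

P(the email is spam|the filter flags the email) = (43/625) / (563/2500) = 172/563

P(the email is spam|the filter flags the email) = 172/563 ≈ 30.55%


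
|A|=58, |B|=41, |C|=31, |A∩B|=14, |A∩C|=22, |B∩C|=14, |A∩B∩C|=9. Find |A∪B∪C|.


|A∪B∪C| = 58+41+31-14-22-14+9 = 89

|A∪B∪C| = 89


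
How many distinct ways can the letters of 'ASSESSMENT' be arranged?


Letters: 10, freq: {'A': 1, 'S': 4, 'E': 2, 'M': 1, 'N': 1, 'T': 1}
10!/(1!×4!×2!×1!×1!×1!) = 3628800/48 = 75600

75600


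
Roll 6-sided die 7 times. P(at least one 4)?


P(no 4)^7 = (5/6)^7 = 78125/279936
P(≥1) = 1 - 78125/279936 = 201811/279936

P = 201811/279936 ≈ 72.09%


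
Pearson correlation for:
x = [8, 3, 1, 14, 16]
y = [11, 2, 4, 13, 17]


n=5, Σx=42, Σy=47, Σxy=552, Σx²=526, Σy²=599
r = (5×552 - 42×47)/√((5×526 - 42²)(5×599 - 47²))
= 786/√(866×786) = 786/√680676 ≈ 786/825.0309 ≈ 0.9527

r ≈ 0.9527


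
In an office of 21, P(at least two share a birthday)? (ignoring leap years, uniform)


P(all different) = Π(365-i)/365 for i=0..20
= 0.556312
P(match) = 1 - 0.556312 = 0.443688

P ≈ 0.4437 ≈ 44.37%


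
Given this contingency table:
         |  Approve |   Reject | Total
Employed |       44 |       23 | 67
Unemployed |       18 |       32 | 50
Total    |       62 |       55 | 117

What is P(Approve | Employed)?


P(Approve | Employed) = 44/(44+23) = 44/67

P(Approve|Employed) = 44/67 ≈ 65.67%


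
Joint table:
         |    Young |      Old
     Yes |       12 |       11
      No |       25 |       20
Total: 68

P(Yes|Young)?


P(Yes|Young) = 12/(12+25) = 12/37

P = 12/37 ≈ 32.43%


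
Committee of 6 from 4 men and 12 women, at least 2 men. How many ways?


Count by #men:
  2M,4W: C(4,2)×C(12,4)=2970
  3M,3W: C(4,3)×C(12,3)=880
  4M,2W: C(4,4)×C(12,2)=66
Total = 3916

3916


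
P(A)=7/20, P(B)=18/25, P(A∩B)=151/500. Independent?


P(A)×P(B) = 63/250
P(A∩B) = 151/500
Not equal → NOT independent

No, not independent


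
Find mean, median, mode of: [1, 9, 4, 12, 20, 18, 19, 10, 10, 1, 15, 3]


Sorted: [1, 1, 3, 4, 9, 10, 10, 12, 15, 18, 19, 20]
Mean = 122/12 = 61/6
Median = 10
Freq: {1: 2, 9: 1, 4: 1, 12: 1, 20: 1, 18: 1, 19: 1, 10: 2, 15: 1, 3: 1}
Mode: [1, 10]

Mean=61/6, Median=10, Mode=[1, 10]


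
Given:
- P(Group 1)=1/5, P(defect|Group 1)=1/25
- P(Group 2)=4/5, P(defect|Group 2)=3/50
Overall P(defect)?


P(B) = Σ P(B|Aᵢ)×P(Aᵢ)
  1/25×1/5 = 1/125
  3/50×4/5 = 6/125
Sum = 7/125

P(defect) = 7/125 ≈ 5.60%


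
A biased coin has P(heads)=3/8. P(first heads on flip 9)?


Geometric: P(X=9) = (1-p)^(k-1)×p = (5/8)^8×3/8 = 1171875/134217728

P(X=9) = 1171875/134217728 ≈ 0.87%


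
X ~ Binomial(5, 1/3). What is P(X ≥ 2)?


P(X ≥ 2) = Σ P(X=i) for i=2..5
P(X=2) = 80/243
P(X=3) = 40/243
P(X=4) = 10/243
P(X=5) = 1/243
Sum = 131/243

P(X ≥ 2) = 131/243 ≈ 53.91%


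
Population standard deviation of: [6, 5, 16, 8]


Mean = 35/4
  (6-35/4)²=121/16
  (5-35/4)²=225/16
  (16-35/4)²=841/16
  (8-35/4)²=9/16
Σ(x-μ)² = 299/4
σ² = (299/4)/4 = 299/16

σ = √(299/16) ≈ 4.3229


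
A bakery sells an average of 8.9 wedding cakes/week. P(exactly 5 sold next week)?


Poisson(λ=8.9): P(X=5) = e^(-λ)×λ^k/k!
= e^(-8.9) × 8.9^5 / 5!
≈ 0.0001363889265 × 55840.59449 / 120 ≈ 0.063467

P(X=5) ≈ 0.063467 ≈ 6.35%


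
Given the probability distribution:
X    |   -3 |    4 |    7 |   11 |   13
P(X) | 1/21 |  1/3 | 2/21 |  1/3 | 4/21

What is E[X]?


E[X] = Σ x·P(X=x)
= (-3)×(1/21) + (4)×(1/3) + (7)×(2/21) + (11)×(1/3) + (13)×(4/21)
= 8

E[X] = 8


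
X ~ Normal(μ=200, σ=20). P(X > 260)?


z = (260-200)/20 = 3.0
P(X > 260) = 1 - P(Z ≤ 3.0) = 1 - 0.9987 = 0.0013

P(X > 260) ≈ 0.0013


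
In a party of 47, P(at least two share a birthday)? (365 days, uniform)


P(all different) = Π(365-i)/365 for i=0..46
= 0.045226
P(match) = 1 - 0.045226 = 0.954774

P ≈ 0.9548 ≈ 95.48%


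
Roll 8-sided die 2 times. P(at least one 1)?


P(no 1)^2 = (7/8)^2 = 49/64
P(≥1) = 1 - 49/64 = 15/64

P = 15/64 ≈ 23.44%


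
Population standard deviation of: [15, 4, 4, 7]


Mean = 30/4 = 15/2
  (15-15/2)²=225/4
  (4-15/2)²=49/4
  (4-15/2)²=49/4
  (7-15/2)²=1/4
Σ(x-μ)² = 81
σ² = 81/4

σ = √(81/4) ≈ 4.5000


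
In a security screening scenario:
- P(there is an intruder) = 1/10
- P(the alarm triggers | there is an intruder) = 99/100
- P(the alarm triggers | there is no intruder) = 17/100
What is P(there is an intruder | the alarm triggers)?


Using Bayes' theorem:
P(A|B) = P(B|A)·P(A) / P(B)

P(the alarm triggers) = 99/100 × 1/10 + 17/100 × 9/10
= 99/1000 + 153/1000 = 63/250

P(there is an intruder|the alarm triggers) = (99/1000) / (63/250) = 11/28

P(there is an intruder|the alarm triggers) = 11/28 ≈ 39.29%


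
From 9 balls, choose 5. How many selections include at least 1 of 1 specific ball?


Complement: C(9,5) - C(8,5) = 126 - 56 = 70

70


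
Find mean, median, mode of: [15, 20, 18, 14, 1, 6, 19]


Sorted: [1, 6, 14, 15, 18, 19, 20]
Mean = 93/7
Median = 15
Freq: {15: 1, 20: 1, 18: 1, 14: 1, 1: 1, 6: 1, 19: 1}
Mode: No mode

Mean=93/7, Median=15, Mode=No mode


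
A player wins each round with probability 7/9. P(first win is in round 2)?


Geometric: P(X=2) = (1-p)^(k-1)×p = (2/9)^1×7/9 = 14/81

P(X=2) = 14/81 ≈ 17.28%


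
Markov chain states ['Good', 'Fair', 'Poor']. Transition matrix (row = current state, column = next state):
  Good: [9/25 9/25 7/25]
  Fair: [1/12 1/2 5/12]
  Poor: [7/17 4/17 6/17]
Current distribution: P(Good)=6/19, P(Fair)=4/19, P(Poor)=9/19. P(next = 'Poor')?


P(next=Poor) = Σᵢ P(now=i)×P(i→Poor)
= 6/19×7/25 + 4/19×5/12 + 9/19×6/17
= 42/475 + 5/57 + 54/323 = 8317/24225

P = 8317/24225 ≈ 0.3433


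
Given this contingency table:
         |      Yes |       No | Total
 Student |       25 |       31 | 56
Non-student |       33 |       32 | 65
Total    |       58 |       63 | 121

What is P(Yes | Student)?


P(Yes | Student) = 25/(25+31) = 25/56

P(Yes|Student) = 25/56 ≈ 44.64%


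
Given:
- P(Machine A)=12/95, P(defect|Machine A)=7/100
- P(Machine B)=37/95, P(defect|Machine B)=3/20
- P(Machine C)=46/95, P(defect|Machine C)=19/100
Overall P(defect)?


P(B) = Σ P(B|Aᵢ)×P(Aᵢ)
  7/100×12/95 = 21/2375
  3/20×37/95 = 111/1900
  19/100×46/95 = 23/250
Sum = 1513/9500

P(defect) = 1513/9500 ≈ 15.93%


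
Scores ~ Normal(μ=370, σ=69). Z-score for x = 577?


z = (x - μ)/σ = (577 - 370)/69 = 3.0

z = 3.0


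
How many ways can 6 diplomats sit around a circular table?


Circular arrangements of 6 distinct objects: fix one position to break rotational symmetry.
(n-1)! = 5! = 120

120


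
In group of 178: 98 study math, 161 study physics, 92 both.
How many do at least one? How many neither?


|A∪B| = 98+161-92 = 167
Neither = 178-167 = 11

At least one: 167; Neither: 11


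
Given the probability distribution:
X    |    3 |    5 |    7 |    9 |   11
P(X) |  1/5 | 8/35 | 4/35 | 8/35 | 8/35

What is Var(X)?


E[X] = 249/35
E[X²] = 415/7
Var(X) = E[X²] - (E[X])² = 415/7 - 62001/1225 = 10624/1225

Var(X) = 10624/1225 ≈ 8.6727


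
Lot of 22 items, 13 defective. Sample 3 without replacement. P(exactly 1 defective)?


Hypergeometric: C(13,1)×C(9,2)/C(22,3)
= 13×36/1540 = 117/385

P(X=1) = 117/385 ≈ 30.39%


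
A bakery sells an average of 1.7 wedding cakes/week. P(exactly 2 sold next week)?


Poisson(λ=1.7): P(X=2) = e^(-λ)×λ^k/k!
= e^(-1.7) × 1.7^2 / 2!
≈ 0.1826835241 × 2.89 / 2 ≈ 0.263978

P(X=2) ≈ 0.263978 ≈ 26.40%


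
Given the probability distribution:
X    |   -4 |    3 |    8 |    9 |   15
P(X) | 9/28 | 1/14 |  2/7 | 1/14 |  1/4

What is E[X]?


E[X] = Σ x·P(X=x)
= (-4)×(9/28) + (3)×(1/14) + (8)×(2/7) + (9)×(1/14) + (15)×(1/4)
= 157/28

E[X] = 157/28


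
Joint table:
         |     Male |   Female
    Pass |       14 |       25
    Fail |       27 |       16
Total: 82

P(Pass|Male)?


P(Pass|Male) = 14/(14+27) = 14/41

P = 14/41 ≈ 34.15%


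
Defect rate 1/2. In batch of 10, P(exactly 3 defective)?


Binomial: P(X=3) = C(10,3)×p^3×(1-p)^7
= 120 × 1/8 × 1/128 = 15/128

P(X=3) = 15/128 ≈ 11.72%


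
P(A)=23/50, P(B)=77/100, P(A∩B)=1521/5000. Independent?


P(A)×P(B) = 1771/5000
P(A∩B) = 1521/5000
Not equal → NOT independent

No, not independent


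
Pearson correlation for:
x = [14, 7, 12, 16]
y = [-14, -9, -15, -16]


n=4, Σx=49, Σy=-54, Σxy=-695, Σx²=645, Σy²=758
r = (4×(-695) - 49×(-54))/√((4×645 - 49²)(4×758 - (-54)²))
= -134/√(179×116) = -134/√20764 ≈ -134/144.0972 ≈ -0.9299

r ≈ -0.9299


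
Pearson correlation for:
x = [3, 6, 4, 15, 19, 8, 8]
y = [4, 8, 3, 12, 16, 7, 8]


n=7, Σx=63, Σy=58, Σxy=676, Σx²=775, Σy²=602
r = (7×676 - 63×58)/√((7×775 - 63²)(7×602 - 58²))
= 1078/√(1456×850) = 1078/√1237600 ≈ 1078/1112.4747 ≈ 0.9690

r ≈ 0.9690


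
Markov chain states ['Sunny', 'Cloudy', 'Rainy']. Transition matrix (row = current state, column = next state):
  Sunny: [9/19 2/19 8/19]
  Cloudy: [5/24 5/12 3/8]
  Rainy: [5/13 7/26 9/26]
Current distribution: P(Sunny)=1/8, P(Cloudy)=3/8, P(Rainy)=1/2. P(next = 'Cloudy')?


P(next=Cloudy) = Σᵢ P(now=i)×P(i→Cloudy)
= 1/8×2/19 + 3/8×5/12 + 1/2×7/26
= 1/76 + 5/32 + 7/52 = 2403/7904

P = 2403/7904 ≈ 0.3040


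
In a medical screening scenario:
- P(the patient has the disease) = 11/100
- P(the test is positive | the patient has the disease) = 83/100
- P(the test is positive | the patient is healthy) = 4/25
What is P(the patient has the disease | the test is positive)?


Using Bayes' theorem:
P(A|B) = P(B|A)·P(A) / P(B)

P(the test is positive) = 83/100 × 11/100 + 4/25 × 89/100
= 913/10000 + 89/625 = 2337/10000

P(the patient has the disease|the test is positive) = (913/10000) / (2337/10000) = 913/2337

P(the patient has the disease|the test is positive) = 913/2337 ≈ 39.07%


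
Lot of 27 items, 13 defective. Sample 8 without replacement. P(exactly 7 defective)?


Hypergeometric: C(13,7)×C(14,1)/C(27,8)
= 1716×14/2220075 = 56/5175

P(X=7) = 56/5175 ≈ 1.08%


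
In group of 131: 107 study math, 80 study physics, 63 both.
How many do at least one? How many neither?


|A∪B| = 107+80-63 = 124
Neither = 131-124 = 7

At least one: 124; Neither: 7


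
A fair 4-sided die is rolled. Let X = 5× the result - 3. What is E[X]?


E[die] = (1+4)/2 = 5/2
E[X] = 5×5/2 - 3 = 19/2

E[X] = 19/2


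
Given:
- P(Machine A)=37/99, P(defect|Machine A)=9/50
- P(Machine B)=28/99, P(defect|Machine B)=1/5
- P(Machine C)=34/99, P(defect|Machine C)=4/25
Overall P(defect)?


P(B) = Σ P(B|Aᵢ)×P(Aᵢ)
  9/50×37/99 = 37/550
  1/5×28/99 = 28/495
  4/25×34/99 = 136/2475
Sum = 59/330

P(defect) = 59/330 ≈ 17.88%


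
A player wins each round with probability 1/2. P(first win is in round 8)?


Geometric: P(X=8) = (1-p)^(k-1)×p = (1/2)^7×1/2 = 1/256

P(X=8) = 1/256 ≈ 0.39%


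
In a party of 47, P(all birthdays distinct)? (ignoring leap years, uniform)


P(all different) = Π(365-i)/365 for i=0..46
= (365/365)×(364/365)×...×(319/365)
= 0.045226

P ≈ 0.0452 ≈ 4.52%


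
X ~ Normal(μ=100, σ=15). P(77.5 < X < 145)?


z₁=(77.5-100)/15=-1.5, z₂=(145-100)/15=3.0
P = Φ(3.0) - Φ(-1.5) = 0.998650 - 0.066807 = 0.931843 ≈ 0.9318

P(77.5 < X < 145) ≈ 0.9318


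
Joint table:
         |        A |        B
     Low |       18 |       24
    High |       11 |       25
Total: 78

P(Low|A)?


P(Low|A) = 18/(18+11) = 18/29

P = 18/29 ≈ 62.07%


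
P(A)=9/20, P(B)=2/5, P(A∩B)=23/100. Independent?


P(A)×P(B) = 9/50
P(A∩B) = 23/100
Not equal → NOT independent

No, not independent


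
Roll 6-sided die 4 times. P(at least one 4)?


P(no 4)^4 = (5/6)^4 = 625/1296
P(≥1) = 1 - 625/1296 = 671/1296

P = 671/1296 ≈ 51.77%


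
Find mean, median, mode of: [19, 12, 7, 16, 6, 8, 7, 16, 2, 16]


Sorted: [2, 6, 7, 7, 8, 12, 16, 16, 16, 19]
Mean = 109/10
Median = 10
Freq: {19: 1, 12: 1, 7: 2, 16: 3, 6: 1, 8: 1, 2: 1}
Mode: [16]

Mean=109/10, Median=10, Mode=16


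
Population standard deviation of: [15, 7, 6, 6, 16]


Mean = 50/5 = 10
  (15-10)²=25
  (7-10)²=9
  (6-10)²=16
  (6-10)²=16
  (16-10)²=36
Σ(x-μ)² = 102
σ² = 102/5

σ = √(102/5) ≈ 4.5166


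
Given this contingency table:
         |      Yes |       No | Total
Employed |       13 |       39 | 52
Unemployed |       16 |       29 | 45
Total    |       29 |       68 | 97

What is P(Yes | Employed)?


P(Yes | Employed) = 13/(13+39) = 13/52 = 1/4

P(Yes|Employed) = 1/4 ≈ 25.00%


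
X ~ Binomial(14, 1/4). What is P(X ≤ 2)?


P(X ≤ 2) = Σ P(X=i) for i=0..2
P(X=0) = 4782969/268435456
P(X=1) = 11160261/134217728
P(X=2) = 48361131/268435456
Sum = 37732311/134217728

P(X ≤ 2) = 37732311/134217728 ≈ 28.11%


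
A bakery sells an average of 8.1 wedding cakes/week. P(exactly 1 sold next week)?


Poisson(λ=8.1): P(X=1) = e^(-λ)×λ^k/k!
= e^(-8.1) × 8.1^1 / 1!
≈ 0.0003035391381 × 8.1 / 1 ≈ 0.002459

P(X=1) ≈ 0.002459 ≈ 0.25%


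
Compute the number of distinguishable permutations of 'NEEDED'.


Letters: 6, freq: {'N': 1, 'E': 3, 'D': 2}
6!/(1!×3!×2!) = 720/12 = 60

60


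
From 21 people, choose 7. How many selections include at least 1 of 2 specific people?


Complement: C(21,7) - C(19,7) = 116280 - 50388 = 65892

65892


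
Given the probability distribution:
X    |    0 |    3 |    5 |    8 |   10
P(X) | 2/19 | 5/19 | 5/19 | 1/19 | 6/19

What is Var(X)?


E[X] = 108/19
E[X²] = 834/19
Var(X) = E[X²] - (E[X])² = 834/19 - 11664/361 = 4182/361

Var(X) = 4182/361 ≈ 11.5845


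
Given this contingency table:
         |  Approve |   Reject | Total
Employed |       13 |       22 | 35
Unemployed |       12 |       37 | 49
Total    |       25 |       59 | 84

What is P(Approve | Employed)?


P(Approve | Employed) = 13/(13+22) = 13/35

P(Approve|Employed) = 13/35 ≈ 37.14%


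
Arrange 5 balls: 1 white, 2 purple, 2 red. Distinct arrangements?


5!/(1!×2!×2!) = 30

30


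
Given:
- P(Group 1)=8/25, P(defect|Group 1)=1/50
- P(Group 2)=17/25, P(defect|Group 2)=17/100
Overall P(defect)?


P(B) = Σ P(B|Aᵢ)×P(Aᵢ)
  1/50×8/25 = 4/625
  17/100×17/25 = 289/2500
Sum = 61/500

P(defect) = 61/500 ≈ 12.20%


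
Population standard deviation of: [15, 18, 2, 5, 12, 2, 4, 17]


Mean = 75/8
  (15-75/8)²=2025/64
  (18-75/8)²=4761/64
  (2-75/8)²=3481/64
  (5-75/8)²=1225/64
  (12-75/8)²=441/64
  (2-75/8)²=3481/64
  (4-75/8)²=1849/64
  (17-75/8)²=3721/64
Σ(x-μ)² = 2623/8
σ² = (2623/8)/8 = 2623/64

σ = √(2623/64) ≈ 6.4019


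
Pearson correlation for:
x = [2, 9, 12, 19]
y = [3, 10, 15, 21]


n=4, Σx=42, Σy=49, Σxy=675, Σx²=590, Σy²=775
r = (4×675 - 42×49)/√((4×590 - 42²)(4×775 - 49²))
= 642/√(596×699) = 642/√416604 ≈ 642/645.4487 ≈ 0.9947

r ≈ 0.9947


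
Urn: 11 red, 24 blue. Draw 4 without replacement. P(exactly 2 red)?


Hypergeometric: C(11,2)×C(24,2)/C(35,4)
= 55×276/52360 = 69/238

P(X=2) = 69/238 ≈ 28.99%


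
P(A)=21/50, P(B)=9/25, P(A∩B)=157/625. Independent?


P(A)×P(B) = 189/1250
P(A∩B) = 157/625
Not equal → NOT independent

No, not independent


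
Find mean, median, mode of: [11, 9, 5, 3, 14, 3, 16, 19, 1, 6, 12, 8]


Sorted: [1, 3, 3, 5, 6, 8, 9, 11, 12, 14, 16, 19]
Mean = 107/12
Median = 17/2
Freq: {11: 1, 9: 1, 5: 1, 3: 2, 14: 1, 16: 1, 19: 1, 1: 1, 6: 1, 12: 1, 8: 1}
Mode: [3]

Mean=107/12, Median=17/2, Mode=3


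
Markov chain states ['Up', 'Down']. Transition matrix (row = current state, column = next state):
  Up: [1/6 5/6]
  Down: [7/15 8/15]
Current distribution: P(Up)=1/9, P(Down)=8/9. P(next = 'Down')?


P(next=Down) = Σᵢ P(now=i)×P(i→Down)
= 1/9×5/6 + 8/9×8/15
= 5/54 + 64/135 = 17/30

P = 17/30 ≈ 0.5667


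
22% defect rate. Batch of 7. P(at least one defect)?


P(all good) = (39/50)^7 = 137231006679/781250000000
P(≥1 defect) = 644018993321/781250000000

P = 644018993321/781250000000 ≈ 82.43%


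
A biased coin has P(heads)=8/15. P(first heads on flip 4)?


Geometric: P(X=4) = (1-p)^(k-1)×p = (7/15)^3×8/15 = 2744/50625

P(X=4) = 2744/50625 ≈ 5.42%


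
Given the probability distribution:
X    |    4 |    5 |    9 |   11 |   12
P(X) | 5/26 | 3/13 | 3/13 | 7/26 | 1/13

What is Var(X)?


E[X] = 205/26
E[X²] = 1851/26
Var(X) = E[X²] - (E[X])² = 1851/26 - 42025/676 = 6101/676

Var(X) = 6101/676 ≈ 9.0251


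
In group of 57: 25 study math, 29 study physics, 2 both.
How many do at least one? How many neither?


|A∪B| = 25+29-2 = 52
Neither = 57-52 = 5

At least one: 52; Neither: 5


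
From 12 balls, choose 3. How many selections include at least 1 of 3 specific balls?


Complement: C(12,3) - C(9,3) = 220 - 84 = 136

136


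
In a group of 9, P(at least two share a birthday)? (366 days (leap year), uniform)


P(all different) = Π(366-i)/366 for i=0..8
= 0.905624
P(match) = 1 - 0.905624 = 0.094376

P ≈ 0.0944 ≈ 9.44%


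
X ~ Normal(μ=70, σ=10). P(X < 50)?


z = (50-70)/10 = -2.0
P(Z < -2.0) = 0.0228

P(X < 50) ≈ 0.0228


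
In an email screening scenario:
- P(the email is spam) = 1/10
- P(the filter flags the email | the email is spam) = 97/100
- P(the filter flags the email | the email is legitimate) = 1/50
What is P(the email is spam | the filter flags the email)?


Using Bayes' theorem:
P(A|B) = P(B|A)·P(A) / P(B)

P(the filter flags the email) = 97/100 × 1/10 + 1/50 × 9/10
= 97/1000 + 9/500 = 23/200

P(the email is spam|the filter flags the email) = (97/1000) / (23/200) = 97/115

P(the email is spam|the filter flags the email) = 97/115 ≈ 84.35%


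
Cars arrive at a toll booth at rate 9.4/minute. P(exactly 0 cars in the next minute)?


Poisson(λ=9.4): P(X=0) = e^(-λ)×λ^k/k!
= e^(-9.4) × 9.4^0 / 0!
≈ 8.272406556e-05 × 1 / 1 ≈ 0.000083

P(X=0) ≈ 0.000083 ≈ 0.01%


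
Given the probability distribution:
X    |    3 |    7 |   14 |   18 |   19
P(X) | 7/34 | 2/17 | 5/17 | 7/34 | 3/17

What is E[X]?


E[X] = Σ x·P(X=x)
= (3)×(7/34) + (7)×(2/17) + (14)×(5/17) + (18)×(7/34) + (19)×(3/17)
= 429/34

E[X] = 429/34


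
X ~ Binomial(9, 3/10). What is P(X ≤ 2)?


P(X ≤ 2) = Σ P(X=i) for i=0..2
P(X=0) = 40353607/1000000000
P(X=1) = 155649627/1000000000
P(X=2) = 66706983/250000000
Sum = 231415583/500000000

P(X ≤ 2) = 231415583/500000000 ≈ 46.28%


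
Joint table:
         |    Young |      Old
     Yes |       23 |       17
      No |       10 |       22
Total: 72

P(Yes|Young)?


P(Yes|Young) = 23/(23+10) = 23/33

P = 23/33 ≈ 69.70%


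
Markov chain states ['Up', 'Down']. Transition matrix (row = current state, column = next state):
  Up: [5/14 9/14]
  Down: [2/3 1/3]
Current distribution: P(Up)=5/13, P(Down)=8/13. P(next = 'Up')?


P(next=Up) = Σᵢ P(now=i)×P(i→Up)
= 5/13×5/14 + 8/13×2/3
= 25/182 + 16/39 = 23/42

P = 23/42 ≈ 0.5476


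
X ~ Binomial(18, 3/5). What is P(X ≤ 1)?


P(X ≤ 1) = Σ P(X=i) for i=0..1
P(X=0) = 262144/3814697265625
P(X=1) = 7077888/3814697265625
Sum = 7340032/3814697265625

P(X ≤ 1) = 7340032/3814697265625 ≈ 0.00%


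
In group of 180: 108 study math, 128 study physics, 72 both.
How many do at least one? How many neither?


|A∪B| = 108+128-72 = 164
Neither = 180-164 = 16

At least one: 164; Neither: 16


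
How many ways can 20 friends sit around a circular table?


Circular arrangements of 20 distinct objects: fix one position to break rotational symmetry.
(n-1)! = 19! = 121645100408832000

121645100408832000


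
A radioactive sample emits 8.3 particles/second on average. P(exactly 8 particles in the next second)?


Poisson(λ=8.3): P(X=8) = e^(-λ)×λ^k/k!
= e^(-8.3) × 8.3^8 / 8!
≈ 0.0002485168271 × 22522922.3214 / 40320 ≈ 0.138823

P(X=8) ≈ 0.138823 ≈ 13.88%


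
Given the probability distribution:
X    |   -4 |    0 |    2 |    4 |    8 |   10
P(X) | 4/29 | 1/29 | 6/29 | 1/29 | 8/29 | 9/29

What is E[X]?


E[X] = Σ x·P(X=x)
= (-4)×(4/29) + (0)×(1/29) + (2)×(6/29) + (4)×(1/29) + (8)×(8/29) + (10)×(9/29)
= 154/29

E[X] = 154/29


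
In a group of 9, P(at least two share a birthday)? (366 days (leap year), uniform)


P(all different) = Π(366-i)/366 for i=0..8
= 0.905624
P(match) = 1 - 0.905624 = 0.094376

P ≈ 0.0944 ≈ 9.44%


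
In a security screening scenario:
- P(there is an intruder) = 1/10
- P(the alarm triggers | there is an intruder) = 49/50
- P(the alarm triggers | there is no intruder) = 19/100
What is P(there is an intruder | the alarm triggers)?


Using Bayes' theorem:
P(A|B) = P(B|A)·P(A) / P(B)

P(the alarm triggers) = 49/50 × 1/10 + 19/100 × 9/10
= 49/500 + 171/1000 = 269/1000

P(there is an intruder|the alarm triggers) = (49/500) / (269/1000) = 98/269

P(there is an intruder|the alarm triggers) = 98/269 ≈ 36.43%


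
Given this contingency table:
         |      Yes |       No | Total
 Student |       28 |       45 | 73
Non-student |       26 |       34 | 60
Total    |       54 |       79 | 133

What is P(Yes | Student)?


P(Yes | Student) = 28/(28+45) = 28/73

P(Yes|Student) = 28/73 ≈ 38.36%


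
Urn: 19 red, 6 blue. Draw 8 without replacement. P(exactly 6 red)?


Hypergeometric: C(19,6)×C(6,2)/C(25,8)
= 27132×15/1081575 = 476/1265

P(X=6) = 476/1265 ≈ 37.63%


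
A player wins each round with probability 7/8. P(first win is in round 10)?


Geometric: P(X=10) = (1-p)^(k-1)×p = (1/8)^9×7/8 = 7/1073741824

P(X=10) = 7/1073741824 ≈ 0.00%


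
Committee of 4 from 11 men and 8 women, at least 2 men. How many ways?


Count by #men:
  2M,2W: C(11,2)×C(8,2)=1540
  3M,1W: C(11,3)×C(8,1)=1320
  4M,0W: C(11,4)×C(8,0)=330
Total = 3190

3190


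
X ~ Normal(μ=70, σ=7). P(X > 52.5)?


z = (52.5-70)/7 = -2.5
P(X > 52.5) = 1 - P(Z ≤ -2.5) = 1 - 0.0062 = 0.9938

P(X > 52.5) ≈ 0.9938


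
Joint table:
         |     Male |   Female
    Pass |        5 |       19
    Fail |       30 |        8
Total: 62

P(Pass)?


P(Pass) = (5+19)/62 = 24/62 = 12/31

P(Pass) = 12/31 ≈ 38.71%


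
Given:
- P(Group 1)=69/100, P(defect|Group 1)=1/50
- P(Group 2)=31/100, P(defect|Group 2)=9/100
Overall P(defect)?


P(B) = Σ P(B|Aᵢ)×P(Aᵢ)
  1/50×69/100 = 69/5000
  9/100×31/100 = 279/10000
Sum = 417/10000

P(defect) = 417/10000 ≈ 4.17%
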